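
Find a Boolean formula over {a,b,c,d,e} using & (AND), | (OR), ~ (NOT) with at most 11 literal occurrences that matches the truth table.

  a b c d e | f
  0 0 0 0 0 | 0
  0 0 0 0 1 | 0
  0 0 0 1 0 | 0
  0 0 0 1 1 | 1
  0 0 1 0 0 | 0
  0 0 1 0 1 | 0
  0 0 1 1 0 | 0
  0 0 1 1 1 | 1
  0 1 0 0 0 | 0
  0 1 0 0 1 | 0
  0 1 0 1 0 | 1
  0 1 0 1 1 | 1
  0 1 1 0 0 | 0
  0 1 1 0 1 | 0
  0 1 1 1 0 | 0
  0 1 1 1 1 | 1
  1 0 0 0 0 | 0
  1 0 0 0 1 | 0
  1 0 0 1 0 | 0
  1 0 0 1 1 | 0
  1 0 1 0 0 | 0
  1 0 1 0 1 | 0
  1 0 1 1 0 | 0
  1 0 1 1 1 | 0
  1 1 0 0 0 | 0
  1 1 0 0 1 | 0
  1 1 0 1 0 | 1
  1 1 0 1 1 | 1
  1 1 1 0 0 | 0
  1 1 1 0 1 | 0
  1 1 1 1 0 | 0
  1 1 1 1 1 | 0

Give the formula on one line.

  ~c = 11110000111100001111000011110000
  (~c & b) = 00000000111100000000000011110000
  ((~c & b) & d) = 00000000001100000000000000110000
  ~a = 11111111111111110000000000000000
  (~a & e) = 01010101010101010000000000000000
  (e | ~c) = 11110101111101011111010111110101
  (d & (e | ~c)) = 00110001001100010011000100110001
  ((~a & e) & (d & (e | ~c))) = 00010001000100010000000000000000
  (((~c & b) & d) | ((~a & e) & (d & (e | ~c)))) = 00010001001100010000000000110000

(((~c & b) & d) | ((~a & e) & (d & (e | ~c))))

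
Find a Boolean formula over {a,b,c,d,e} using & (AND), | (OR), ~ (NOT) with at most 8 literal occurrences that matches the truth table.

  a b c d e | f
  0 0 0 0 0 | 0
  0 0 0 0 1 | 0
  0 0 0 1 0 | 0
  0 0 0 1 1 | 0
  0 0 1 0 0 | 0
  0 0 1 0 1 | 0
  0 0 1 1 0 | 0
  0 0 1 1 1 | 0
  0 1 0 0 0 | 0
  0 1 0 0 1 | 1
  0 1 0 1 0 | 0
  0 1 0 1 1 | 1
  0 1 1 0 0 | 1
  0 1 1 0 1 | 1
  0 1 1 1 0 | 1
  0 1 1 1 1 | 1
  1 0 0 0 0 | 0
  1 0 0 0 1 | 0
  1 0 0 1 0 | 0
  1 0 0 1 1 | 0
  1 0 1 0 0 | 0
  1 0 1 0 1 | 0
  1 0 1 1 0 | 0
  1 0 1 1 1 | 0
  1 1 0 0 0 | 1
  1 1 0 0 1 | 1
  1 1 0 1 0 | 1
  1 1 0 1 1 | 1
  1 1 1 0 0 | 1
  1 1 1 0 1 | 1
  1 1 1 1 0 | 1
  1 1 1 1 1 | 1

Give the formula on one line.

((c | ((~b | a) | (~b | e))) & b)

  ~b = 11111111000000001111111100000000
  (~b | a) = 11111111000000001111111111111111
  (~b | e) = 11111111010101011111111101010101
  ((~b | a) | (~b | e)) = 11111111010101011111111111111111
  (c | ((~b | a) | (~b | e))) = 11111111010111111111111111111111
  ((c | ((~b | a) | (~b | e))) & b) = 00000000010111110000000011111111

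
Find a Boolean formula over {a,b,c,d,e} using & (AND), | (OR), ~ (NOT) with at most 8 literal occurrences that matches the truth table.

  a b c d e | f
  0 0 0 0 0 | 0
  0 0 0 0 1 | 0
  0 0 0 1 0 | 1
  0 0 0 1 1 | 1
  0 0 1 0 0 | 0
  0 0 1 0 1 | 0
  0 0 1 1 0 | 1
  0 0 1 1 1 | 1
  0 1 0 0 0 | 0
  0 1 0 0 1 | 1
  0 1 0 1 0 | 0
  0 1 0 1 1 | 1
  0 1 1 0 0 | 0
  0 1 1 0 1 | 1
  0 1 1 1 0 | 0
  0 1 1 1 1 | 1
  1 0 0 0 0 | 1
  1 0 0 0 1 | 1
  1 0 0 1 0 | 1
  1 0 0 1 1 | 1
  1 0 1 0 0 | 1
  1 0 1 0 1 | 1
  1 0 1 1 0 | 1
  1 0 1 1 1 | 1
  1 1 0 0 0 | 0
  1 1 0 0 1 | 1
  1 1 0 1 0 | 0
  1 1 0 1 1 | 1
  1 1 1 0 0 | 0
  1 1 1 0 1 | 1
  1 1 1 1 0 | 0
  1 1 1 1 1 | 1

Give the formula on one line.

((e | ~b) & (d | (a | b)))

  ~b = 11111111000000001111111100000000
  (e | ~b) = 11111111010101011111111101010101
  (a | b) = 00000000111111111111111111111111
  (d | (a | b)) = 00110011111111111111111111111111
  ((e | ~b) & (d | (a | b))) = 00110011010101011111111101010101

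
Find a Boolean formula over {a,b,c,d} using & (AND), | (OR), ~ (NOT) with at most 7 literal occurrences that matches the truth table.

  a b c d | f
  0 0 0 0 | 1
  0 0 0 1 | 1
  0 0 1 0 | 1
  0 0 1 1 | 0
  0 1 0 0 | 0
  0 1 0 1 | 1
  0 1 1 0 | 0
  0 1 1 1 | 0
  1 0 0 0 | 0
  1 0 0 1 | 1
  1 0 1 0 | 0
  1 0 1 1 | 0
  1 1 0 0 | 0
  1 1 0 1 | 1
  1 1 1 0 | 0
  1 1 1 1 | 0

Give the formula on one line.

  ~c = 1100110011001100
  (~c & d) = 0100010001000100
  ~d = 1010101010101010
  ~a = 1111111100000000
  (~d & ~a) = 1010101000000000
  ~b = 1111000011110000
  (d | ~b) = 1111010111110101
  ((~d & ~a) & (d | ~b)) = 1010000000000000
  ((~c & d) | ((~d & ~a) & (d | ~b))) = 1110010001000100

((~c & d) | ((~d & ~a) & (d | ~b)))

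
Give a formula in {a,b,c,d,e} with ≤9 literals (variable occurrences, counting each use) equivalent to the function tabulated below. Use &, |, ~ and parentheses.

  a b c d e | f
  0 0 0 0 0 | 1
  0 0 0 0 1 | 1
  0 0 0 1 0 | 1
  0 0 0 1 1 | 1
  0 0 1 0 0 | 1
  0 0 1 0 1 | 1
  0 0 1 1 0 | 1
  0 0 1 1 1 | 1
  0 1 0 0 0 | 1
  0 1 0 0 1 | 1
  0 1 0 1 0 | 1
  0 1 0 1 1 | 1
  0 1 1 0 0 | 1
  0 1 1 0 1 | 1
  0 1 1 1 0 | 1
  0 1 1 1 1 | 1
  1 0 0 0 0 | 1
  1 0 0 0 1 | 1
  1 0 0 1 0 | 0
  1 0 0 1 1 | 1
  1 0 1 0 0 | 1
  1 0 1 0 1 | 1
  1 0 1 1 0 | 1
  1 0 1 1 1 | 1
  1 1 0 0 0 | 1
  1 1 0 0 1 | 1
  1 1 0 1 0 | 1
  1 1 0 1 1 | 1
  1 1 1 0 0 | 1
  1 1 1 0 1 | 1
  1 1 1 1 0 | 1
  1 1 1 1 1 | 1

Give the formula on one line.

((((~d & ~c) & a) | (c | (~a | e))) | b)

  ~d = 11001100110011001100110011001100
  ~c = 11110000111100001111000011110000
  (~d & ~c) = 11000000110000001100000011000000
  ((~d & ~c) & a) = 00000000000000001100000011000000
  ~a = 11111111111111110000000000000000
  (~a | e) = 11111111111111110101010101010101
  (c | (~a | e)) = 11111111111111110101111101011111
  (((~d & ~c) & a) | (c | (~a | e))) = 11111111111111111101111111011111
  ((((~d & ~c) & a) | (c | (~a | e))) | b) = 11111111111111111101111111111111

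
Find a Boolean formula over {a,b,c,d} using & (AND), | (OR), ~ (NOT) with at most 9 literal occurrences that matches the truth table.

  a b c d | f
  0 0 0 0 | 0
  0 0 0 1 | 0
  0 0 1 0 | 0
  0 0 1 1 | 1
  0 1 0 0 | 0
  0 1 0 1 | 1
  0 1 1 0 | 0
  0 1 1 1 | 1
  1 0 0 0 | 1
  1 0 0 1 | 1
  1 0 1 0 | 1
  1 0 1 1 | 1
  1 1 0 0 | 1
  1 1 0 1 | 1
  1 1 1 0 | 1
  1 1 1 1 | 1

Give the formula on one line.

((((~c & d) & (d & b)) | (d & c)) | a)

  ~c = 1100110011001100
  (~c & d) = 0100010001000100
  (d & b) = 0000010100000101
  ((~c & d) & (d & b)) = 0000010000000100
  (d & c) = 0001000100010001
  (((~c & d) & (d & b)) | (d & c)) = 0001010100010101
  ((((~c & d) & (d & b)) | (d & c)) | a) = 0001010111111111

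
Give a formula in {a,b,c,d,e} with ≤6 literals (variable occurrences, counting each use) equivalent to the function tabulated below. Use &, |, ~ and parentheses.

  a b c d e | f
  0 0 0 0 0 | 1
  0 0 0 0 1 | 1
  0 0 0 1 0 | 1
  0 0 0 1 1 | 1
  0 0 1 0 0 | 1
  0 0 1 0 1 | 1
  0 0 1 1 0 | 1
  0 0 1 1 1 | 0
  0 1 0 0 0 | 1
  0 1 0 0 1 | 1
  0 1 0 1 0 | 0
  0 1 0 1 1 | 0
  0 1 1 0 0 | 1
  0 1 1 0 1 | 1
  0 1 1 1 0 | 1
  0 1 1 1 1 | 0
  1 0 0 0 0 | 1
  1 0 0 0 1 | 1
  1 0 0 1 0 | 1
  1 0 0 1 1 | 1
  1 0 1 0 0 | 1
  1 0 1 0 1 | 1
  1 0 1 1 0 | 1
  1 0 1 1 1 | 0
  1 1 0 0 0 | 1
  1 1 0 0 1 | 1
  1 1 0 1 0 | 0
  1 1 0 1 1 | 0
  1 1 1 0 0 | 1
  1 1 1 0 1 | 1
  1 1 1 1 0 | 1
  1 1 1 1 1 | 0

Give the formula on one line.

  ~e = 10101010101010101010101010101010
  (~e & c) = 00001010000010100000101000001010
  ((~e & c) & d) = 00000010000000100000001000000010
  ~d = 11001100110011001100110011001100
  ~c = 11110000111100001111000011110000
  ~b = 11111111000000001111111100000000
  (~c & ~b) = 11110000000000001111000000000000
  (~d | (~c & ~b)) = 11111100110011001111110011001100
  (((~e & c) & d) | (~d | (~c & ~b))) = 11111110110011101111111011001110

(((~e & c) & d) | (~d | (~c & ~b)))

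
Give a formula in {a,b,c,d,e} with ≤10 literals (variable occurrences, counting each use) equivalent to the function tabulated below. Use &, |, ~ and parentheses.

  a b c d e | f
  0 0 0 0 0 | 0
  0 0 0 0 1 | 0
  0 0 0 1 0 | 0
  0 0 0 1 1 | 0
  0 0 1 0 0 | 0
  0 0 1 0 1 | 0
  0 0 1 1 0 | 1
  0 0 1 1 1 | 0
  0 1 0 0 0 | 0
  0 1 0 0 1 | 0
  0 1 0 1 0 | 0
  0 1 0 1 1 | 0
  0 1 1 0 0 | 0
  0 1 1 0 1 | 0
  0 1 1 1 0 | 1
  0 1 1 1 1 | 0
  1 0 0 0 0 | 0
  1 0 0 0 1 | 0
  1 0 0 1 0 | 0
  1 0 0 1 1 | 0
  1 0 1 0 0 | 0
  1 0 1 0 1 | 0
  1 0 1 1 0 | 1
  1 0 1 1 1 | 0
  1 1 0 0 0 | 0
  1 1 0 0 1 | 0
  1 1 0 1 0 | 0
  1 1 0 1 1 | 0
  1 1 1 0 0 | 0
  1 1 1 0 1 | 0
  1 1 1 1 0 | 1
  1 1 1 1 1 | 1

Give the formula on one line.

((((~c & e) | c) & d) & ((~e | (a & b)) & (c | ~e)))

  ~c = 11110000111100001111000011110000
  (~c & e) = 01010000010100000101000001010000
  ((~c & e) | c) = 01011111010111110101111101011111
  (((~c & e) | c) & d) = 00010011000100110001001100010011
  ~e = 10101010101010101010101010101010
  (a & b) = 00000000000000000000000011111111
  (~e | (a & b)) = 10101010101010101010101011111111
  (c | ~e) = 10101111101011111010111110101111
  ((~e | (a & b)) & (c | ~e)) = 10101010101010101010101010101111
  ((((~c & e) | c) & d) & ((~e | (a & b)) & (c | ~e))) = 00000010000000100000001000000011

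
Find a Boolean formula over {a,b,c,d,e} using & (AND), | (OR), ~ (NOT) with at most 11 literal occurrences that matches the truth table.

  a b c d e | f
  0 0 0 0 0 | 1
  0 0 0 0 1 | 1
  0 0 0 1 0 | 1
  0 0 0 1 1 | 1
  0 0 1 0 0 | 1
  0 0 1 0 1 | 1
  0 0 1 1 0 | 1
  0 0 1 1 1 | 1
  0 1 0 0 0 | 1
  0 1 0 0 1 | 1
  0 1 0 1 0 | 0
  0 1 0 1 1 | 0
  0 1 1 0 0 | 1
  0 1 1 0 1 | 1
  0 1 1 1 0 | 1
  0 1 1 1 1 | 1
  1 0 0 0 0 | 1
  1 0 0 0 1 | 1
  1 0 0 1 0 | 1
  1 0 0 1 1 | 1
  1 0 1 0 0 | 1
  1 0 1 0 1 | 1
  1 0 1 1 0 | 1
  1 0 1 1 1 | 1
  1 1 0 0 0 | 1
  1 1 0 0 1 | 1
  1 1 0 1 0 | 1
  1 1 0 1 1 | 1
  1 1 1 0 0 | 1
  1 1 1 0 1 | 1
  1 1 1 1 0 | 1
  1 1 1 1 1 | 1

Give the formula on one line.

(((c | ~d) | (e & a)) | ((c | a) | (~b | a)))

  ~d = 11001100110011001100110011001100
  (c | ~d) = 11001111110011111100111111001111
  (e & a) = 00000000000000000101010101010101
  ((c | ~d) | (e & a)) = 11001111110011111101111111011111
  (c | a) = 00001111000011111111111111111111
  ~b = 11111111000000001111111100000000
  (~b | a) = 11111111000000001111111111111111
  ((c | a) | (~b | a)) = 11111111000011111111111111111111
  (((c | ~d) | (e & a)) | ((c | a) | (~b | a))) = 11111111110011111111111111111111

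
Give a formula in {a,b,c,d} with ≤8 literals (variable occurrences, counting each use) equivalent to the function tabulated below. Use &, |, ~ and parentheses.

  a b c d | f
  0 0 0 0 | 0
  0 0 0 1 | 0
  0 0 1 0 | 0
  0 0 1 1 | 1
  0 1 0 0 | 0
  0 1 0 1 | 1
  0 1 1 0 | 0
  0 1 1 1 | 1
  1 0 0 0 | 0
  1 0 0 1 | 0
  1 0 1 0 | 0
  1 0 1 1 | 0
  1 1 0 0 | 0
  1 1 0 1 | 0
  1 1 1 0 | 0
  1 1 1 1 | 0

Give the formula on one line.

  ~a = 1111111100000000
  (~a & d) = 0101010100000000
  (a | c) = 0011001111111111
  ((a | c) | b) = 0011111111111111
  ~d = 1010101010101010
  (((a | c) | b) | ~d) = 1011111111111111
  ((~a & d) & (((a | c) | b) | ~d)) = 0001010100000000

((~a & d) & (((a | c) | b) | ~d))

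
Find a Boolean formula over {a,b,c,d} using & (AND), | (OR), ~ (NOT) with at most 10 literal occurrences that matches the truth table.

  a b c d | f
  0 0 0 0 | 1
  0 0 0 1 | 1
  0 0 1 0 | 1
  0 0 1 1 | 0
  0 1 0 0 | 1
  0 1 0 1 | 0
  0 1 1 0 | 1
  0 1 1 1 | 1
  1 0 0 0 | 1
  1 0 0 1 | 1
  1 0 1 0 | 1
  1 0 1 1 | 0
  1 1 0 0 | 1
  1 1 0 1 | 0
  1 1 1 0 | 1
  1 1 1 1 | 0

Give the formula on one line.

  ~d = 1010101010101010
  ~a = 1111111100000000
  (~a & b) = 0000111100000000
  (~d | (~a & b)) = 1010111110101010
  ((~d | (~a & b)) & c) = 0010001100100010
  ~b = 1111000011110000
  (~b | ~d) = 1111101011111010
  (((~d | (~a & b)) & c) | (~b | ~d)) = 1111101111111010
  ~c = 1100110011001100
  (b | ~c) = 1100111111001111
  ((b | ~c) | ~d) = 1110111111101111
  ((((~d | (~a & b)) & c) | (~b | ~d)) & ((b | ~c) | ~d)) = 1110101111101010

((((~d | (~a & b)) & c) | (~b | ~d)) & ((b | ~c) | ~d))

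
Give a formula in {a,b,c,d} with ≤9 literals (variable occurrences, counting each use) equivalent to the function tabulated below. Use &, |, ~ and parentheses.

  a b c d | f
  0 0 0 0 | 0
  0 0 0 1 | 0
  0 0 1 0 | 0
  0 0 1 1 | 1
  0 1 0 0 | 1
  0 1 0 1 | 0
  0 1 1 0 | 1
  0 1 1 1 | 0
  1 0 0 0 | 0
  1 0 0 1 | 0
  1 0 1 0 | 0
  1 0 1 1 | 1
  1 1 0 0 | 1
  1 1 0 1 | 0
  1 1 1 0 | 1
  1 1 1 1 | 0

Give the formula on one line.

((~b & ((b & d) | (c & d))) | (b & ~d))

  ~b = 1111000011110000
  (b & d) = 0000010100000101
  (c & d) = 0001000100010001
  ((b & d) | (c & d)) = 0001010100010101
  (~b & ((b & d) | (c & d))) = 0001000000010000
  ~d = 1010101010101010
  (b & ~d) = 0000101000001010
  ((~b & ((b & d) | (c & d))) | (b & ~d)) = 0001101000011010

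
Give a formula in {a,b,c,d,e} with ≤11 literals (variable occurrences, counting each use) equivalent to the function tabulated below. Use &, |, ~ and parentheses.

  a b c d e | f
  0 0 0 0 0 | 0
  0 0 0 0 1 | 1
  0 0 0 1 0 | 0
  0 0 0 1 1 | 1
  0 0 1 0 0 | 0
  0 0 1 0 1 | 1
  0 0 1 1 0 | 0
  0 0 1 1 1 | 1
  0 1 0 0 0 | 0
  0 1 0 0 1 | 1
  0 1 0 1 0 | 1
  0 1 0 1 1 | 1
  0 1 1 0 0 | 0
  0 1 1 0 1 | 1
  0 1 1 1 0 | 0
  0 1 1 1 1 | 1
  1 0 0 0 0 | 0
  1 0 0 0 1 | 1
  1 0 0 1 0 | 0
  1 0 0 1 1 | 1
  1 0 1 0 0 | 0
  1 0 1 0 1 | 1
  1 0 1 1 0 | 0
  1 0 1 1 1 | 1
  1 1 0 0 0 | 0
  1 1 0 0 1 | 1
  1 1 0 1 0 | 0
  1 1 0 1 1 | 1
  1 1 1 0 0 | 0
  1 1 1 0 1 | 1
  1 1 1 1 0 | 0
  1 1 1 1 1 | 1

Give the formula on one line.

(e | ((c | ~e) & ((((e | ~a) & ~c) & d) & (c | b))))

  ~e = 10101010101010101010101010101010
  (c | ~e) = 10101111101011111010111110101111
  ~a = 11111111111111110000000000000000
  (e | ~a) = 11111111111111110101010101010101
  ~c = 11110000111100001111000011110000
  ((e | ~a) & ~c) = 11110000111100000101000001010000
  (((e | ~a) & ~c) & d) = 00110000001100000001000000010000
  (c | b) = 00001111111111110000111111111111
  ((((e | ~a) & ~c) & d) & (c | b)) = 00000000001100000000000000010000
  ((c | ~e) & ((((e | ~a) & ~c) & d) & (c | b))) = 00000000001000000000000000000000
  (e | ((c | ~e) & ((((e | ~a) & ~c) & d) & (c | b)))) = 01010101011101010101010101010101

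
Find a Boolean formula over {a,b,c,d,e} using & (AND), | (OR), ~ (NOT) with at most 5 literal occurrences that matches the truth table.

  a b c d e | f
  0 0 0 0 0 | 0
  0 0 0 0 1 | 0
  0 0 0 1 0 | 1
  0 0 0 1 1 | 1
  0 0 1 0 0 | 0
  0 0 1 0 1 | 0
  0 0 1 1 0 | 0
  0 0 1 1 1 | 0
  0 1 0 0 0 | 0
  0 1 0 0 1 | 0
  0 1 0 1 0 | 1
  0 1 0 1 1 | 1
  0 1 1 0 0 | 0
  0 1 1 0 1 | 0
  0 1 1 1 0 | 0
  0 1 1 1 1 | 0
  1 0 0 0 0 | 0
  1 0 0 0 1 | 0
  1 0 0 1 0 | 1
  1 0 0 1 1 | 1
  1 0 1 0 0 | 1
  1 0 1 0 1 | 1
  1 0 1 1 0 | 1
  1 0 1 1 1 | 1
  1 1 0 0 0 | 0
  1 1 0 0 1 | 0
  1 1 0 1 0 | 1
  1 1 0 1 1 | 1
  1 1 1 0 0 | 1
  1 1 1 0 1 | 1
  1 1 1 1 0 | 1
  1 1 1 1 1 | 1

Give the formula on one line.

((~c & d) | (c & a))

  ~c = 11110000111100001111000011110000
  (~c & d) = 00110000001100000011000000110000
  (c & a) = 00000000000000000000111100001111
  ((~c & d) | (c & a)) = 00110000001100000011111100111111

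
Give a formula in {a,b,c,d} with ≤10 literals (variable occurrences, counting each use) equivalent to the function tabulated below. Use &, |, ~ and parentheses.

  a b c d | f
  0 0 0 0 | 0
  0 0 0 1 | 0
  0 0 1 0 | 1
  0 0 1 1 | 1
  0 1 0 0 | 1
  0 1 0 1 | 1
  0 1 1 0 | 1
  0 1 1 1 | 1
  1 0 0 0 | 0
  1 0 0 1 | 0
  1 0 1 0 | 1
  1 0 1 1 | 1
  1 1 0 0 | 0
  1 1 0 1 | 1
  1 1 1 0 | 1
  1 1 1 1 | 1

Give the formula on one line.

  ~a = 1111111100000000
  (d | ~a) = 1111111101010101
  ((d | ~a) | c) = 1111111101110111
  ~b = 1111000011110000
  (~a | ~b) = 1111111111110000
  (((d | ~a) | c) & (~a | ~b)) = 1111111101110000
  (d | c) = 0111011101110111
  ((((d | ~a) | c) & (~a | ~b)) | (d | c)) = 1111111101110111
  (c | b) = 0011111100111111
  (((((d | ~a) | c) & (~a | ~b)) | (d | c)) & (c | b)) = 0011111100110111

(((((d | ~a) | c) & (~a | ~b)) | (d | c)) & (c | b))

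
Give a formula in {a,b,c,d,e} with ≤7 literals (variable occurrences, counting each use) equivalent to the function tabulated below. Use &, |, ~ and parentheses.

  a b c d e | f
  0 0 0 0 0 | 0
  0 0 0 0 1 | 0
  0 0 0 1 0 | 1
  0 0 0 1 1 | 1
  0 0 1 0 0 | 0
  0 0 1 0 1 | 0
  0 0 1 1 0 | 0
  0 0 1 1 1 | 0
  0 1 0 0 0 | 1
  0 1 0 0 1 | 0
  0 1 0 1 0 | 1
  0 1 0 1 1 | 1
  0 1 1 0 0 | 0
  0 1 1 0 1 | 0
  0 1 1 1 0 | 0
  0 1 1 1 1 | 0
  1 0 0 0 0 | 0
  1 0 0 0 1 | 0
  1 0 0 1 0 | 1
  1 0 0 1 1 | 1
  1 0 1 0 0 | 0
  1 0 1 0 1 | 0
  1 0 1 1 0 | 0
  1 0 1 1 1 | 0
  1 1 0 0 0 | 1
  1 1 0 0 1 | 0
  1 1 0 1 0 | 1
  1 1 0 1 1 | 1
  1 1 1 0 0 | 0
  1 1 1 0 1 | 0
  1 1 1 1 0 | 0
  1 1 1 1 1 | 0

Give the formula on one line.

  ~c = 11110000111100001111000011110000
  (d & ~c) = 00110000001100000011000000110000
  ~e = 10101010101010101010101010101010
  (e | b) = 01010101111111110101010111111111
  (~e & (e | b)) = 00000000101010100000000010101010
  ((d & ~c) | (~e & (e | b))) = 00110000101110100011000010111010
  (((d & ~c) | (~e & (e | b))) & ~c) = 00110000101100000011000010110000

(((d & ~c) | (~e & (e | b))) & ~c)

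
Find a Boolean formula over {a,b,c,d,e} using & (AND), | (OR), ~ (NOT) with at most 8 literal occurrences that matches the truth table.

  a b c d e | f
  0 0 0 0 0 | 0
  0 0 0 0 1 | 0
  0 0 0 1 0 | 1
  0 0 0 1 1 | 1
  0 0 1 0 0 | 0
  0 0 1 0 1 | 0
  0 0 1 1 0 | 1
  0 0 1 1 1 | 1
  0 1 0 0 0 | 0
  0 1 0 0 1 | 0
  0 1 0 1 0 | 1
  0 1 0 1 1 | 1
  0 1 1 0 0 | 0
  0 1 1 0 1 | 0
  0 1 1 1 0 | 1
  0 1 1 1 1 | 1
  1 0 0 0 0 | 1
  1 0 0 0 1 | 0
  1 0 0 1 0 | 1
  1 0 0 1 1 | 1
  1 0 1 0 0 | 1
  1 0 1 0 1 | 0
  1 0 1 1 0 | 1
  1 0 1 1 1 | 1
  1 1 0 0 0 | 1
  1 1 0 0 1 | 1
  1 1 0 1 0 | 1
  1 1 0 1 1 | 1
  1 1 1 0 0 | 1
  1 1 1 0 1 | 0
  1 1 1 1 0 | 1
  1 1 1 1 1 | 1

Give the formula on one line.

  ~c = 11110000111100001111000011110000
  (~c & b) = 00000000111100000000000011110000
  ~d = 11001100110011001100110011001100
  ((~c & b) & ~d) = 00000000110000000000000011000000
  ~e = 10101010101010101010101010101010
  (((~c & b) & ~d) | ~e) = 10101010111010101010101011101010
  (e | a) = 01010101010101011111111111111111
  ((((~c & b) & ~d) | ~e) & (e | a)) = 00000000010000001010101011101010
  (((((~c & b) & ~d) | ~e) & (e | a)) & a) = 00000000000000001010101011101010
  ((((((~c & b) & ~d) | ~e) & (e | a)) & a) | d) = 00110011001100111011101111111011

((((((~c & b) & ~d) | ~e) & (e | a)) & a) | d)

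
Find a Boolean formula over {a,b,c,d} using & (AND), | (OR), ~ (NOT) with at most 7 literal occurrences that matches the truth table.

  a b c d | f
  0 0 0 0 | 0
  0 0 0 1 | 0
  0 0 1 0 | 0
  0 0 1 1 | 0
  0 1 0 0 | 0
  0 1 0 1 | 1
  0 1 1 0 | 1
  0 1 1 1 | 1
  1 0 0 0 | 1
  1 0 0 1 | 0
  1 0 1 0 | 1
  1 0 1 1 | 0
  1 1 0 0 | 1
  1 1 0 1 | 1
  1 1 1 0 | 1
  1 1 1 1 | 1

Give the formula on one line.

((~d & a) | (b & (d | c)))

  ~d = 1010101010101010
  (~d & a) = 0000000010101010
  (d | c) = 0111011101110111
  (b & (d | c)) = 0000011100000111
  ((~d & a) | (b & (d | c))) = 0000011110101111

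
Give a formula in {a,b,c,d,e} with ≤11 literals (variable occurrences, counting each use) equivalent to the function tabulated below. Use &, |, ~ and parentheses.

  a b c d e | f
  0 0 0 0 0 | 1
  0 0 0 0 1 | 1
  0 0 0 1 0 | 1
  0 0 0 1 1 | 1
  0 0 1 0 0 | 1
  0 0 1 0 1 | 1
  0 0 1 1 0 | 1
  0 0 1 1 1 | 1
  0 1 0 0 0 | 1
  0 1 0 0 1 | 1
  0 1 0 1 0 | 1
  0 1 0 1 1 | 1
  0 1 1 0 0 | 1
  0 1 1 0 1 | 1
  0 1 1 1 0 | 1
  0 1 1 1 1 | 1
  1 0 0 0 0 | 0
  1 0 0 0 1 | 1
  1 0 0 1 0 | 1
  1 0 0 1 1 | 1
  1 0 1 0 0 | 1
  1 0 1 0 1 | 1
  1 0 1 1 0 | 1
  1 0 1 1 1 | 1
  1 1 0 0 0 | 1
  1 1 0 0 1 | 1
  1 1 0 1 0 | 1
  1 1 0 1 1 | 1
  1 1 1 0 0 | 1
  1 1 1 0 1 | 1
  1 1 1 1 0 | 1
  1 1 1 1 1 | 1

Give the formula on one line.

  (d | c) = 00111111001111110011111100111111
  ((d | c) | e) = 01111111011111110111111101111111
  (a & ((d | c) | e)) = 00000000000000000111111101111111
  ~a = 11111111111111110000000000000000
  (d | ~a) = 11111111111111110011001100110011
  (c | (d | ~a)) = 11111111111111110011111100111111
  ((a & ((d | c) | e)) | (c | (d | ~a))) = 11111111111111110111111101111111
  (b | ((a & ((d | c) | e)) | (c | (d | ~a)))) = 11111111111111110111111111111111

(b | ((a & ((d | c) | e)) | (c | (d | ~a))))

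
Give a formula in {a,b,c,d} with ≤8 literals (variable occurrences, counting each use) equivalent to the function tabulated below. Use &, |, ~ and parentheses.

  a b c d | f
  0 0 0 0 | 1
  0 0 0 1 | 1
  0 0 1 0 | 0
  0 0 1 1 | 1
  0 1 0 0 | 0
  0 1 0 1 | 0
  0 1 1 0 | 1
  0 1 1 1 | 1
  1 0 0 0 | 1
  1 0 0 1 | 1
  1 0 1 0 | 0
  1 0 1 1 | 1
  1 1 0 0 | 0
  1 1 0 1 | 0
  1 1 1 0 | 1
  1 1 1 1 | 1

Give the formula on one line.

  ~b = 1111000011110000
  (c | ~b) = 1111001111110011
  (d & a) = 0000000001010101
  ~d = 1010101010101010
  (b & ~d) = 0000101000001010
  ((d & a) | (b & ~d)) = 0000101001011111
  ~c = 1100110011001100
  (~c | d) = 1101110111011101
  (((d & a) | (b & ~d)) | (~c | d)) = 1101111111011111
  ((c | ~b) & (((d & a) | (b & ~d)) | (~c | d))) = 1101001111010011

((c | ~b) & (((d & a) | (b & ~d)) | (~c | d)))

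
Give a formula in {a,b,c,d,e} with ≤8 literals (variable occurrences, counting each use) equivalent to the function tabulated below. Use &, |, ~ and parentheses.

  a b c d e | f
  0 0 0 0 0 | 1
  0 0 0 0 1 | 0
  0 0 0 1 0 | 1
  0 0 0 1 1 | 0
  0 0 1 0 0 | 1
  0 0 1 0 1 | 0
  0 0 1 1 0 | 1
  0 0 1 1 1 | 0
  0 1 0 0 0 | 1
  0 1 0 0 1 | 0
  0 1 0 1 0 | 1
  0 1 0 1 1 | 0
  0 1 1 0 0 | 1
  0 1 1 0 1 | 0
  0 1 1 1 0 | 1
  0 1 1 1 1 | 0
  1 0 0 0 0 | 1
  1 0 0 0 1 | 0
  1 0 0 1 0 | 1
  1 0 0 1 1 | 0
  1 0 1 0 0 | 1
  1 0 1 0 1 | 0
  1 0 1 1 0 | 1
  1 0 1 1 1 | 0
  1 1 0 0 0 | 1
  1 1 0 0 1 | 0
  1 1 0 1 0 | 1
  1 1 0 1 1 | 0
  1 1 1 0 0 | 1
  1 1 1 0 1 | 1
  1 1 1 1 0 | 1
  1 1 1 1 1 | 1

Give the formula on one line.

  ~e = 10101010101010101010101010101010
  (c | ~e) = 10101111101011111010111110101111
  ((c | ~e) & b) = 00000000101011110000000010101111
  (((c | ~e) & b) & a) = 00000000000000000000000010101111
  ((((c | ~e) & b) & a) | ~e) = 10101010101010101010101010101111

((((c | ~e) & b) & a) | ~e)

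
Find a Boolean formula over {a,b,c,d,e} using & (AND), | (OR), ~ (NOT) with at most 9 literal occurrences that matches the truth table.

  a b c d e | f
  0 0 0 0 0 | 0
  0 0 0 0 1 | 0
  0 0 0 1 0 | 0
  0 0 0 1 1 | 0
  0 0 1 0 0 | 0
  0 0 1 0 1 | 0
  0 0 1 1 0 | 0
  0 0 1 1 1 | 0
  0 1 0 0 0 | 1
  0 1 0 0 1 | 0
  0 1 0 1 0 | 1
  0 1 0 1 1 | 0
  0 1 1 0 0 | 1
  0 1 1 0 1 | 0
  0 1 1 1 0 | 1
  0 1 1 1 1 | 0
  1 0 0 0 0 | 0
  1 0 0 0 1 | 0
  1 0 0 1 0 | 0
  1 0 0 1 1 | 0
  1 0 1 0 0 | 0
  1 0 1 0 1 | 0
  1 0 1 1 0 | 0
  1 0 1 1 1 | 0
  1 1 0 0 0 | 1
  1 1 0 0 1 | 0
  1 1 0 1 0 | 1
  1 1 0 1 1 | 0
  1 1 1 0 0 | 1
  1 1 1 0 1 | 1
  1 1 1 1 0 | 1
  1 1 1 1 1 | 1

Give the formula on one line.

(((~e | c) & (a & b)) | (~e & b))

  ~e = 10101010101010101010101010101010
  (~e | c) = 10101111101011111010111110101111
  (a & b) = 00000000000000000000000011111111
  ((~e | c) & (a & b)) = 00000000000000000000000010101111
  (~e & b) = 00000000101010100000000010101010
  (((~e | c) & (a & b)) | (~e & b)) = 00000000101010100000000010101111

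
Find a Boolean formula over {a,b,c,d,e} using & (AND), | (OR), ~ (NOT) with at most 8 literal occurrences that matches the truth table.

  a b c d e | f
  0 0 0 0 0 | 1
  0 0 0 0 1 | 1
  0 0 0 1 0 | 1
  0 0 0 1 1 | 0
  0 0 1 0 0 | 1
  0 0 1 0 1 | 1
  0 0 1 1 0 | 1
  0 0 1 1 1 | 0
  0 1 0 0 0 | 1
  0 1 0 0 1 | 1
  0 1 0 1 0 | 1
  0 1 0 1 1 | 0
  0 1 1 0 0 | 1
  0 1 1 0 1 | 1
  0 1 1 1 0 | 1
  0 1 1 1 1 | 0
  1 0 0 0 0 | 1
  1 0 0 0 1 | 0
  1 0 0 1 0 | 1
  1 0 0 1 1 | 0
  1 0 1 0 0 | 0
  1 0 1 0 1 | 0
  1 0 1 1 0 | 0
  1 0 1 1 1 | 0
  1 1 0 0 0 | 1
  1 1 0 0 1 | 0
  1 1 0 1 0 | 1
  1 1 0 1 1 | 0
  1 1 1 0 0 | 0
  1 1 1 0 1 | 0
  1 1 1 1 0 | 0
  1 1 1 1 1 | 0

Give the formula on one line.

  ~e = 10101010101010101010101010101010
  ~c = 11110000111100001111000011110000
  ~a = 11111111111111110000000000000000
  (d & ~a) = 00110011001100110000000000000000
  (~c | (d & ~a)) = 11110011111100111111000011110000
  (~e & (~c | (d & ~a))) = 10100010101000101010000010100000
  ~d = 11001100110011001100110011001100
  (~d & ~a) = 11001100110011000000000000000000
  ((~e & (~c | (d & ~a))) | (~d & ~a)) = 11101110111011101010000010100000

((~e & (~c | (d & ~a))) | (~d & ~a))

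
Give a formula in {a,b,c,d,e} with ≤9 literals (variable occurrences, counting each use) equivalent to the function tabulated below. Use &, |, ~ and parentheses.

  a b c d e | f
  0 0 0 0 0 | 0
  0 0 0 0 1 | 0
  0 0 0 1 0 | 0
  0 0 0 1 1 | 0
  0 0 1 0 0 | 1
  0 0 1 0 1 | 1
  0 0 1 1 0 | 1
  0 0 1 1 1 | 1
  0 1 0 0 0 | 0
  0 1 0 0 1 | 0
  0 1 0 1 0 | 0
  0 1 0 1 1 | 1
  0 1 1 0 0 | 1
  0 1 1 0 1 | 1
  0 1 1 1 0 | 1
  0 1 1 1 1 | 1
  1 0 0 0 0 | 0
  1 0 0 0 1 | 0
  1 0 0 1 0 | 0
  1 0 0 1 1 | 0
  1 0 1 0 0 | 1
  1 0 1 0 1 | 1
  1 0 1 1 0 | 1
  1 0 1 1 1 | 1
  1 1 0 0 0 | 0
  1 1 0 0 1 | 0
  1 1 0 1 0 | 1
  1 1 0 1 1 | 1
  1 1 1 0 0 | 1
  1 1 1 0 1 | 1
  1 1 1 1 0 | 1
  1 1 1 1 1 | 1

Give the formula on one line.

(c | (((c & b) | (d & b)) & (e | a)))

  (c & b) = 00000000000011110000000000001111
  (d & b) = 00000000001100110000000000110011
  ((c & b) | (d & b)) = 00000000001111110000000000111111
  (e | a) = 01010101010101011111111111111111
  (((c & b) | (d & b)) & (e | a)) = 00000000000101010000000000111111
  (c | (((c & b) | (d & b)) & (e | a))) = 00001111000111110000111100111111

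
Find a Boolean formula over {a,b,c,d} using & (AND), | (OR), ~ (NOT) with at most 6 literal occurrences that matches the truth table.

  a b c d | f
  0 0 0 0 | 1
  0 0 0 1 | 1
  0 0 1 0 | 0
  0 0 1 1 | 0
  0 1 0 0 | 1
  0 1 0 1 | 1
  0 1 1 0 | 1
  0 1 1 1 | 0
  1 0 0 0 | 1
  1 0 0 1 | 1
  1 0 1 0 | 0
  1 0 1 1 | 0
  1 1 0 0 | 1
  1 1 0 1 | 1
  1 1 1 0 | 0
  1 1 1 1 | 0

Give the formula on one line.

  ~c = 1100110011001100
  ~a = 1111111100000000
  (~a & b) = 0000111100000000
  ~d = 1010101010101010
  ~b = 1111000011110000
  (~a | ~b) = 1111111111110000
  (~d & (~a | ~b)) = 1010101010100000
  ((~a & b) & (~d & (~a | ~b))) = 0000101000000000
  (~c | ((~a & b) & (~d & (~a | ~b)))) = 1100111011001100

(~c | ((~a & b) & (~d & (~a | ~b))))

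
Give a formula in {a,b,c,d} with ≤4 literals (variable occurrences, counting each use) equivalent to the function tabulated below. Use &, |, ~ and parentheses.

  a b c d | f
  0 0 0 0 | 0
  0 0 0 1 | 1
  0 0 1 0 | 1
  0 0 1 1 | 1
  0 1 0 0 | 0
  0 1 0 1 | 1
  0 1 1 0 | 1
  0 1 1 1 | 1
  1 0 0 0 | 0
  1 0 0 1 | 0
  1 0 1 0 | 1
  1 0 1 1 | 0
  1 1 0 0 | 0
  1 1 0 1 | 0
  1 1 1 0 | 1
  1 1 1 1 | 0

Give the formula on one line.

  ~d = 1010101010101010
  ~a = 1111111100000000
  (~d | ~a) = 1111111110101010
  (d | c) = 0111011101110111
  ((~d | ~a) & (d | c)) = 0111011100100010

((~d | ~a) & (d | c))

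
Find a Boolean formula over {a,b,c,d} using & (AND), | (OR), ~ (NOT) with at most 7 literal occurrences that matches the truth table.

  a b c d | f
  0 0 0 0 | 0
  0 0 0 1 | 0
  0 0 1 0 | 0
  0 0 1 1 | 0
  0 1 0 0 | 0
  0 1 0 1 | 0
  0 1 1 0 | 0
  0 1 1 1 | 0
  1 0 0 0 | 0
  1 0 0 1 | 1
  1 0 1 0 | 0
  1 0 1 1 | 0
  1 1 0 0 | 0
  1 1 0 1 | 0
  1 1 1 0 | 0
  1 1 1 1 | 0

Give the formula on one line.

((~c & ~b) & (d & a))

  ~c = 1100110011001100
  ~b = 1111000011110000
  (~c & ~b) = 1100000011000000
  (d & a) = 0000000001010101
  ((~c & ~b) & (d & a)) = 0000000001000000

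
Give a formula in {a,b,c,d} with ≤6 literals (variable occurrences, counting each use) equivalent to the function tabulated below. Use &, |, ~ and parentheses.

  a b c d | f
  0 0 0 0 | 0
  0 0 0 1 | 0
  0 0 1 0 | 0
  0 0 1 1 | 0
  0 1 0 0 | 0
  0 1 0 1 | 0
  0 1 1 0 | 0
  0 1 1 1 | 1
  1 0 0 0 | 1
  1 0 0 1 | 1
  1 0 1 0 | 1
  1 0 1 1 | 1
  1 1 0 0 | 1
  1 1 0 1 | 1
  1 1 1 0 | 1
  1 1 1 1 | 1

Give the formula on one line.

  (d | a) = 0101010111111111
  (c | a) = 0011001111111111
  ((d | a) & (c | a)) = 0001000111111111
  (b | a) = 0000111111111111
  (((d | a) & (c | a)) & (b | a)) = 0000000111111111

(((d | a) & (c | a)) & (b | a))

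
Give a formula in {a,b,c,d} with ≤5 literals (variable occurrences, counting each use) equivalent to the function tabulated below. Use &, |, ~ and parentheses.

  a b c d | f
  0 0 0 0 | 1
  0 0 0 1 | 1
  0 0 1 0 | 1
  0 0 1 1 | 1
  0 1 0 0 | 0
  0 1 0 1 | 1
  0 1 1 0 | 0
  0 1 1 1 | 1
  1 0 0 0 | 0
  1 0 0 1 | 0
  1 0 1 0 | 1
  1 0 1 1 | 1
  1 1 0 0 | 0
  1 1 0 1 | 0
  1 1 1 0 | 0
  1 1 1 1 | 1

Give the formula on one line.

((c | ~a) & (~b | d))

  ~a = 1111111100000000
  (c | ~a) = 1111111100110011
  ~b = 1111000011110000
  (~b | d) = 1111010111110101
  ((c | ~a) & (~b | d)) = 1111010100110001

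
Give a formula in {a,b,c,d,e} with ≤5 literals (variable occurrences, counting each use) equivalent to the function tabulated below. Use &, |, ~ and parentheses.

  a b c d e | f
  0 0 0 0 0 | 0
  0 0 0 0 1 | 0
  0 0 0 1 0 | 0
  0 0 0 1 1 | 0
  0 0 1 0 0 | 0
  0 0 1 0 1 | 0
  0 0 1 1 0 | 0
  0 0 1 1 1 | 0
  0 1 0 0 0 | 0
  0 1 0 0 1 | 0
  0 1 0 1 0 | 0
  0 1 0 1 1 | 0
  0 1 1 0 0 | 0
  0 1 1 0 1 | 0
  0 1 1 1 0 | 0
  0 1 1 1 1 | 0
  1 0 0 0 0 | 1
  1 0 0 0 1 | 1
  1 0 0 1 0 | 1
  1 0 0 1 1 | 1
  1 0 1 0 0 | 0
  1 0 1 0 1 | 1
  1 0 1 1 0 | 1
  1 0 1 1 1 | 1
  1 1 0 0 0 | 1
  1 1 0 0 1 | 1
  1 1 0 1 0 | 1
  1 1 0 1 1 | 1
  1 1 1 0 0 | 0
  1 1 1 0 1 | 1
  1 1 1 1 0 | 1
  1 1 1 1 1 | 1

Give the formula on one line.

(((~a | (e | d)) | ~c) & a)

  ~a = 11111111111111110000000000000000
  (e | d) = 01110111011101110111011101110111
  (~a | (e | d)) = 11111111111111110111011101110111
  ~c = 11110000111100001111000011110000
  ((~a | (e | d)) | ~c) = 11111111111111111111011111110111
  (((~a | (e | d)) | ~c) & a) = 00000000000000001111011111110111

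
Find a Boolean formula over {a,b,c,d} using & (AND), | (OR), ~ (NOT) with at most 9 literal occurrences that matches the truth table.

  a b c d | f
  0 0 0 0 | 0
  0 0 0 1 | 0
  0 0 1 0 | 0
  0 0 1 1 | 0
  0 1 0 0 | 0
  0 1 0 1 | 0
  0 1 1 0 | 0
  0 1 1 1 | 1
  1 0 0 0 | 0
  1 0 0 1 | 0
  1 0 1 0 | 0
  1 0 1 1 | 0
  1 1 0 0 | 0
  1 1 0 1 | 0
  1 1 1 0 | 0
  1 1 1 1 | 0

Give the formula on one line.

(((c & (~d | (~b | ~a))) & d) & (b & (~a | c)))

  ~d = 1010101010101010
  ~b = 1111000011110000
  ~a = 1111111100000000
  (~b | ~a) = 1111111111110000
  (~d | (~b | ~a)) = 1111111111111010
  (c & (~d | (~b | ~a))) = 0011001100110010
  ((c & (~d | (~b | ~a))) & d) = 0001000100010000
  (~a | c) = 1111111100110011
  (b & (~a | c)) = 0000111100000011
  (((c & (~d | (~b | ~a))) & d) & (b & (~a | c))) = 0000000100000000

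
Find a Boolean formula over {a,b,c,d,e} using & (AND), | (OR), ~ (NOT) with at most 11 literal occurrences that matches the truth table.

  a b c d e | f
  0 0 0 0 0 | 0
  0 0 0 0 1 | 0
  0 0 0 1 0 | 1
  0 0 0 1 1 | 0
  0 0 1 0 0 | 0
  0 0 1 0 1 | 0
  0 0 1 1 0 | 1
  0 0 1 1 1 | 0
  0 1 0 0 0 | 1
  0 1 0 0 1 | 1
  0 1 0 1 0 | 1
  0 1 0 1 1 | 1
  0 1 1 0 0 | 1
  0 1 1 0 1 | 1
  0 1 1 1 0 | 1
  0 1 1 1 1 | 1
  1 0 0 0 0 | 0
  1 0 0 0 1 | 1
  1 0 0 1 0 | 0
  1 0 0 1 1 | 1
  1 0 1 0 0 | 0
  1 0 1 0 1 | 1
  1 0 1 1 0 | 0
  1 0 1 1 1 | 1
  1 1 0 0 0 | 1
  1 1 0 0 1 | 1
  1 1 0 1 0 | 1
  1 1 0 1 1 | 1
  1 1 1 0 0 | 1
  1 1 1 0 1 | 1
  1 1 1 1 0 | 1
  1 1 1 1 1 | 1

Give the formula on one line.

(((a & e) | b) | (((d | a) & ~a) & (~e & d)))

  (a & e) = 00000000000000000101010101010101
  ((a & e) | b) = 00000000111111110101010111111111
  (d | a) = 00110011001100111111111111111111
  ~a = 11111111111111110000000000000000
  ((d | a) & ~a) = 00110011001100110000000000000000
  ~e = 10101010101010101010101010101010
  (~e & d) = 00100010001000100010001000100010
  (((d | a) & ~a) & (~e & d)) = 00100010001000100000000000000000
  (((a & e) | b) | (((d | a) & ~a) & (~e & d))) = 00100010111111110101010111111111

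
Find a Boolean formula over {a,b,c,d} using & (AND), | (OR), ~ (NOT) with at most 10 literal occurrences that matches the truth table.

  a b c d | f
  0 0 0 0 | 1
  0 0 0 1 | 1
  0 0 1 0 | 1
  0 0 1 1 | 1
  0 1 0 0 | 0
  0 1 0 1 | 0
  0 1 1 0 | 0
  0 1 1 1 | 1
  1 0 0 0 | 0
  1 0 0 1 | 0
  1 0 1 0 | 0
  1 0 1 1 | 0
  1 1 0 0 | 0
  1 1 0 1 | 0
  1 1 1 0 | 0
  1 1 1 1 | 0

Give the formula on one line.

((~b & (~a | b)) | ((d & c) & (~d | ~a)))

  ~b = 1111000011110000
  ~a = 1111111100000000
  (~a | b) = 1111111100001111
  (~b & (~a | b)) = 1111000000000000
  (d & c) = 0001000100010001
  ~d = 1010101010101010
  (~d | ~a) = 1111111110101010
  ((d & c) & (~d | ~a)) = 0001000100000000
  ((~b & (~a | b)) | ((d & c) & (~d | ~a))) = 1111000100000000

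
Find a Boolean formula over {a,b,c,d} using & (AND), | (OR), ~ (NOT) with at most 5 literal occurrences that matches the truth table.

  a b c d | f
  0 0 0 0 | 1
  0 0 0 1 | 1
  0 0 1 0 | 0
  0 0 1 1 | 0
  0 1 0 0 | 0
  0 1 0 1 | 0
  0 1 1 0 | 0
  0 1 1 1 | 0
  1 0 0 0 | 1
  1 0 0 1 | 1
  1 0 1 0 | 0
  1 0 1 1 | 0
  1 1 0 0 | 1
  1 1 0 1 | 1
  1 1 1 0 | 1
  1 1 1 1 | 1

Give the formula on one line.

  ~c = 1100110011001100
  ~b = 1111000011110000
  (~c & ~b) = 1100000011000000
  ((~c & ~b) | a) = 1100000011111111
  (b | ~c) = 1100111111001111
  (((~c & ~b) | a) & (b | ~c)) = 1100000011001111

(((~c & ~b) | a) & (b | ~c))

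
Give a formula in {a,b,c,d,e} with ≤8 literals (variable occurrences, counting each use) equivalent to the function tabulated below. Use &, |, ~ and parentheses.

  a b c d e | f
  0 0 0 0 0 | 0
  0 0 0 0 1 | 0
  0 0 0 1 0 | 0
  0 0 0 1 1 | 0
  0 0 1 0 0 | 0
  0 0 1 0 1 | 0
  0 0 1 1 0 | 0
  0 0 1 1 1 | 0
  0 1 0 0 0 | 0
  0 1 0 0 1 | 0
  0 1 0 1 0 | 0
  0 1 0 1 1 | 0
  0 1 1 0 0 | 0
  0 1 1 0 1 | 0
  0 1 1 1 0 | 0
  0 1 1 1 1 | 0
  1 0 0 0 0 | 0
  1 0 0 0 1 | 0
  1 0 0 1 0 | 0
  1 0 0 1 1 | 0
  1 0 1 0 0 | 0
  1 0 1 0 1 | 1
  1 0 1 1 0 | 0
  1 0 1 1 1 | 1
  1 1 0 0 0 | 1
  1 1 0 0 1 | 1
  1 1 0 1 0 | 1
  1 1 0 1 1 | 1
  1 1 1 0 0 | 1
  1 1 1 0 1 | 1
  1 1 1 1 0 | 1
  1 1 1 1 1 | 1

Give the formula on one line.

  (b | c) = 00001111111111110000111111111111
  ~b = 11111111000000001111111100000000
  (~b | c) = 11111111000011111111111100001111
  (e & a) = 00000000000000000101010101010101
  ((~b | c) & (e & a)) = 00000000000000000101010100000101
  (((~b | c) & (e & a)) | b) = 00000000111111110101010111111111
  ((b | c) & (((~b | c) & (e & a)) | b)) = 00000000111111110000010111111111
  (a & ((b | c) & (((~b | c) & (e & a)) | b))) = 00000000000000000000010111111111

(a & ((b | c) & (((~b | c) & (e & a)) | b)))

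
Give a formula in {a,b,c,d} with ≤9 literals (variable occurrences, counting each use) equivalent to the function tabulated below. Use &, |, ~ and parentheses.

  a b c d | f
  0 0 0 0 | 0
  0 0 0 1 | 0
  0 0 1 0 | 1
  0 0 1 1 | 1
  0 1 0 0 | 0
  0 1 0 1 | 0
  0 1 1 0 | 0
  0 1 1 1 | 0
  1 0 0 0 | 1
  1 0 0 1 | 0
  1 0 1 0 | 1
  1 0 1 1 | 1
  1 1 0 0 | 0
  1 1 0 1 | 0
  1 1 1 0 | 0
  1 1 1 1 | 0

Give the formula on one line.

  ~d = 1010101010101010
  (~d | c) = 1011101110111011
  ~b = 1111000011110000
  ((~d | c) & ~b) = 1011000010110000
  (a & ((~d | c) & ~b)) = 0000000010110000
  ~a = 1111111100000000
  (~a & c) = 0011001100000000
  (~b & (~a & c)) = 0011000000000000
  ((a & ((~d | c) & ~b)) | (~b & (~a & c))) = 0011000010110000

((a & ((~d | c) & ~b)) | (~b & (~a & c)))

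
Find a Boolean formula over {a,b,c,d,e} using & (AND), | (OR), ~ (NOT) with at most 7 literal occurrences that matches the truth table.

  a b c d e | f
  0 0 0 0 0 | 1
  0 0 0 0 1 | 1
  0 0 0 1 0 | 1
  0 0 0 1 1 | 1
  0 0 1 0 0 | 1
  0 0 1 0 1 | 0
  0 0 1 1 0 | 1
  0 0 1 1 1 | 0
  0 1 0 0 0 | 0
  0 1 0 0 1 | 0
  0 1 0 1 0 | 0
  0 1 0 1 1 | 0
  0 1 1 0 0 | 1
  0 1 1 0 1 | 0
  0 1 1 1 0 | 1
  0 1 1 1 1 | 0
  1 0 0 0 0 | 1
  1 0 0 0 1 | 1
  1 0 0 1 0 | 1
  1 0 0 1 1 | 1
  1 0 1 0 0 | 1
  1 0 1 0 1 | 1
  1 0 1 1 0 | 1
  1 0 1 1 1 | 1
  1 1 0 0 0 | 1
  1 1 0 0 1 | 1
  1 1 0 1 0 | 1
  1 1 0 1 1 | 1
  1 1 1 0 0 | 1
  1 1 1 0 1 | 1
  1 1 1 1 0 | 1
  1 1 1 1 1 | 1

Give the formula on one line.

  ~c = 11110000111100001111000011110000
  ~b = 11111111000000001111111100000000
  (a | ~b) = 11111111000000001111111111111111
  (~c & (a | ~b)) = 11110000000000001111000011110000
  ~e = 10101010101010101010101010101010
  (~e & c) = 00001010000010100000101000001010
  ((~c & (a | ~b)) | (~e & c)) = 11111010000010101111101011111010
  (((~c & (a | ~b)) | (~e & c)) | a) = 11111010000010101111111111111111

(((~c & (a | ~b)) | (~e & c)) | a)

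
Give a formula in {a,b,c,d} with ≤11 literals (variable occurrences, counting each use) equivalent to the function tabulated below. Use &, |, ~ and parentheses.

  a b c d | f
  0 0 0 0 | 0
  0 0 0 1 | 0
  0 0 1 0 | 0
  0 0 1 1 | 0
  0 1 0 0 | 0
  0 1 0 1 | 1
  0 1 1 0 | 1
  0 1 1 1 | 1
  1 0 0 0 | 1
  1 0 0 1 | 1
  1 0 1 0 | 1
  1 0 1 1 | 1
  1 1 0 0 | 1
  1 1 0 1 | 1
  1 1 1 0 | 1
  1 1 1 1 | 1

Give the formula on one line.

  (b | a) = 0000111111111111
  ~d = 1010101010101010
  (~d & a) = 0000000010101010
  ~b = 1111000011110000
  (d & b) = 0000010100000101
  (~b | (d & b)) = 1111010111110101
  ((~b | (d & b)) | c) = 1111011111110111
  ((~d & a) | ((~b | (d & b)) | c)) = 1111011111111111
  ((b | a) & ((~d & a) | ((~b | (d & b)) | c))) = 0000011111111111

((b | a) & ((~d & a) | ((~b | (d & b)) | c)))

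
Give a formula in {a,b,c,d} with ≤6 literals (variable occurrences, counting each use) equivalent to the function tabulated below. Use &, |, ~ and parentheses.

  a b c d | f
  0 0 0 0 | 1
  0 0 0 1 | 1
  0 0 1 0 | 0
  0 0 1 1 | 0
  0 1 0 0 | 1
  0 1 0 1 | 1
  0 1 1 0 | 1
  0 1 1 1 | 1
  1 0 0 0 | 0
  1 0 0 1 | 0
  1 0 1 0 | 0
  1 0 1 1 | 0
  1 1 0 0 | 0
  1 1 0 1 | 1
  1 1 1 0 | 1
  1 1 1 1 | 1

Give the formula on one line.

  ~a = 1111111100000000
  ~c = 1100110011001100
  (~c | a) = 1100110011111111
  (~a & (~c | a)) = 1100110000000000
  (d | c) = 0111011101110111
  ((d | c) & b) = 0000011100000111
  ((~a & (~c | a)) | ((d | c) & b)) = 1100111100000111

((~a & (~c | a)) | ((d | c) & b))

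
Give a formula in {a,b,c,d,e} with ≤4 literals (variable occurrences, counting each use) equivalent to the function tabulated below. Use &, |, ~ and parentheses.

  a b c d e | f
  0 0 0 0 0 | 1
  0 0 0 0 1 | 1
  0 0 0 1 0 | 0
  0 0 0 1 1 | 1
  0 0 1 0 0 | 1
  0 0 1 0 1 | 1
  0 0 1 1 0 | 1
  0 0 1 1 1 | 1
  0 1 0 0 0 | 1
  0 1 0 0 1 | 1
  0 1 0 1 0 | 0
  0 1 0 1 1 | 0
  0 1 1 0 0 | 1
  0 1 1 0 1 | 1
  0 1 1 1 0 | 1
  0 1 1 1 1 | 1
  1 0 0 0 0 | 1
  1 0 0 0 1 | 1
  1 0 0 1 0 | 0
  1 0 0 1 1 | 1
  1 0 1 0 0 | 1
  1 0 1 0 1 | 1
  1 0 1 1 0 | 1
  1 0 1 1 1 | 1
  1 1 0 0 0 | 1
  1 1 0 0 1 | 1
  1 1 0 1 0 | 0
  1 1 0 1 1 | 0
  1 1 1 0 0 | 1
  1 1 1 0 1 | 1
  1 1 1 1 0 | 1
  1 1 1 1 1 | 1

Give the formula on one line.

((c | ~d) | (~b & e))

  ~d = 11001100110011001100110011001100
  (c | ~d) = 11001111110011111100111111001111
  ~b = 11111111000000001111111100000000
  (~b & e) = 01010101000000000101010100000000
  ((c | ~d) | (~b & e)) = 11011111110011111101111111001111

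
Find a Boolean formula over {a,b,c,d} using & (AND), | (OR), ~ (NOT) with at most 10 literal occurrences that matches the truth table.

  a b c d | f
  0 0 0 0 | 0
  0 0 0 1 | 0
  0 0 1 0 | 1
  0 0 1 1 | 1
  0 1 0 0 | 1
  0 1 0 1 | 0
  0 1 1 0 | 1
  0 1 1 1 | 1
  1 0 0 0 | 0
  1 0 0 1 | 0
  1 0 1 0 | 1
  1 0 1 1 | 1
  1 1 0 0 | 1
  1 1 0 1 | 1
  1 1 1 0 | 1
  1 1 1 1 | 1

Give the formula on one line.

((c | b) & ((c | ((d | ~b) & ((a & b) | ~d))) | ~d))

  (c | b) = 0011111100111111
  ~b = 1111000011110000
  (d | ~b) = 1111010111110101
  (a & b) = 0000000000001111
  ~d = 1010101010101010
  ((a & b) | ~d) = 1010101010101111
  ((d | ~b) & ((a & b) | ~d)) = 1010000010100101
  (c | ((d | ~b) & ((a & b) | ~d))) = 1011001110110111
  ((c | ((d | ~b) & ((a & b) | ~d))) | ~d) = 1011101110111111
  ((c | b) & ((c | ((d | ~b) & ((a & b) | ~d))) | ~d)) = 0011101100111111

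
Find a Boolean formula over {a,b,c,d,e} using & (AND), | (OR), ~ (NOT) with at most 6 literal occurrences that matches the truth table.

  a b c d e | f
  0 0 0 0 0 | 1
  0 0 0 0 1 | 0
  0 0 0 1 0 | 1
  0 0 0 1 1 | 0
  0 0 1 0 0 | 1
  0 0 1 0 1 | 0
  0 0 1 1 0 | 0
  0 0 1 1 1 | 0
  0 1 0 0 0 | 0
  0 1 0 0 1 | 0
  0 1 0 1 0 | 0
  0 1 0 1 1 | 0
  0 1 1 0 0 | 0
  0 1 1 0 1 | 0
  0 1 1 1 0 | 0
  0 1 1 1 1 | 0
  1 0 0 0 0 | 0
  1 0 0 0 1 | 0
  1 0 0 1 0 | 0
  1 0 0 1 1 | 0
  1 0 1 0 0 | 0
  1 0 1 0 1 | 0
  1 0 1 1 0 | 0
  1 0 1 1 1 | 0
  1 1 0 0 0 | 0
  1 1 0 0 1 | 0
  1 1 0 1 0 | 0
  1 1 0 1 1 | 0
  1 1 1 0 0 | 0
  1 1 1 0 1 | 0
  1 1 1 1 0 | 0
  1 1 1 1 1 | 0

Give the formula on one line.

(((~c | ~d) | b) & ((~e & ~a) & ~b))

  ~c = 11110000111100001111000011110000
  ~d = 11001100110011001100110011001100
  (~c | ~d) = 11111100111111001111110011111100
  ((~c | ~d) | b) = 11111100111111111111110011111111
  ~e = 10101010101010101010101010101010
  ~a = 11111111111111110000000000000000
  (~e & ~a) = 10101010101010100000000000000000
  ~b = 11111111000000001111111100000000
  ((~e & ~a) & ~b) = 10101010000000000000000000000000
  (((~c | ~d) | b) & ((~e & ~a) & ~b)) = 10101000000000000000000000000000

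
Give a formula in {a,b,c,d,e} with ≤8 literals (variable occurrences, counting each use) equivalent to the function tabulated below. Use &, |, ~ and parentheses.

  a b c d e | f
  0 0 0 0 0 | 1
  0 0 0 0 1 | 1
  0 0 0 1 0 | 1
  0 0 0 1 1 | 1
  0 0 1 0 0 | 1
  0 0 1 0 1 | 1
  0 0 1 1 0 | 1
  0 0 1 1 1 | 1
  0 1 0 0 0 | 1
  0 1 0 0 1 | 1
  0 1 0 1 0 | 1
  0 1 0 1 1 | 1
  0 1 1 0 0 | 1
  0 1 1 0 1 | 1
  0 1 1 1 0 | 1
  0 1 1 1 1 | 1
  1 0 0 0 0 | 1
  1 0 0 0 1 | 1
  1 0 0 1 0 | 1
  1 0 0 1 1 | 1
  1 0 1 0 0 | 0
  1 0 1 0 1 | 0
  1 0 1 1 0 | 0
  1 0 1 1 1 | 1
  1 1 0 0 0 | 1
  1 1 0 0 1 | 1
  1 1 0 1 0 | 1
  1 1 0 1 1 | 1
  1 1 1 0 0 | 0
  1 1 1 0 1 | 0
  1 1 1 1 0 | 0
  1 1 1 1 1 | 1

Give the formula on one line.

((~a | (e & d)) | (~c & a))

  ~a = 11111111111111110000000000000000
  (e & d) = 00010001000100010001000100010001
  (~a | (e & d)) = 11111111111111110001000100010001
  ~c = 11110000111100001111000011110000
  (~c & a) = 00000000000000001111000011110000
  ((~a | (e & d)) | (~c & a)) = 11111111111111111111000111110001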